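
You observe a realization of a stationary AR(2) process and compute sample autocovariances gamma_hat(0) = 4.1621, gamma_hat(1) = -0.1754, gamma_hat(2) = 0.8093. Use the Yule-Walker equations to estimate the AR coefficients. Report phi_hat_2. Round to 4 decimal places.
\hat\phi_{2} = 0.1930

The Yule-Walker equations for an AR(p) process read, in matrix form,
  Gamma_p phi = r_p,   with   (Gamma_p)_{ij} = gamma(|i - j|),
                       (r_p)_i = gamma(i),   i,j = 1..p.
Substitute the sample gammas (Toeplitz matrix and right-hand side of size 2):
  Gamma_p = [[4.1621, -0.1754], [-0.1754, 4.1621]]
  r_p     = [-0.1754, 0.8093]
Written out:
  4.1621 phi_1 - 0.1754 phi_2 = -0.1754
  -0.1754 phi_1 + 4.1621 phi_2 = 0.8093
Solve by Cramer's rule:
  det = gamma(0)^2 - gamma(1)^2 = (4.1621)^2 - (-0.1754)^2 = 17.32307641 - 0.03076516 = 17.29231125
  phi_hat_1 = [gamma(1) gamma(0) - gamma(1) gamma(2)] / det = [(-0.1754)(4.1621) - (-0.1754)(0.8093)] / 17.29231125 = -0.58808112 / 17.29231125 = -0.034
  phi_hat_2 = [gamma(0) gamma(2) - gamma(1)^2] / det = [(4.1621)(0.8093) - (-0.1754)^2] / 17.29231125 = 3.33762237 / 17.29231125 = 0.193
So phi_hat = [-0.0340, 0.1930].
Therefore phi_hat_2 = 0.1930.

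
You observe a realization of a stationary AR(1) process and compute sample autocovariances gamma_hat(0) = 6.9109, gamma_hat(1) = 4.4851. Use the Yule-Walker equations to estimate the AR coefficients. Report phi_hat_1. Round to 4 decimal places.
\hat\phi_{1} = 0.6490

The Yule-Walker equations for an AR(p) process read, in matrix form,
  Gamma_p phi = r_p,   with   (Gamma_p)_{ij} = gamma(|i - j|),
                       (r_p)_i = gamma(i),   i,j = 1..p.
Substitute the sample gammas (Toeplitz matrix and right-hand side of size 1):
  Gamma_p = [[6.9109]]
  r_p     = [4.4851]
With p = 1 this is the single equation gamma(0) phi_1 = gamma(1):
  phi_hat_1 = gamma(1) / gamma(0) = 4.4851 / 6.9109 = 0.6490.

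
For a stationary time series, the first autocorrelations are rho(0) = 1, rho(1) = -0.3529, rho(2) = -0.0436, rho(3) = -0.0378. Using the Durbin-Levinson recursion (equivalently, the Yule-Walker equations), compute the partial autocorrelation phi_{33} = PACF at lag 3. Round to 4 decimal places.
\phi_{33} = -0.1470

The PACF at lag k is phi_{kk}, the last component of the solution
to the Yule-Walker system G_k phi = r_k where
  (G_k)_{ij} = rho(|i - j|), (r_k)_i = rho(i), i,j = 1..k.
Equivalently, Durbin-Levinson gives phi_{kk} iteratively:
  phi_{11} = rho(1)
  phi_{kk} = [rho(k) - sum_{j=1..k-1} phi_{k-1,j} rho(k-j)]
            / [1 - sum_{j=1..k-1} phi_{k-1,j} rho(j)],
  phi_{k,j} = phi_{k-1,j} - phi_{kk} phi_{k-1,k-j},  j = 1..k-1.
Step k = 1:
  phi_11 = rho(1) = -0.3529.
Step k = 2:
  phi_22 = [rho(2) - phi_11 rho(1)] / [1 - phi_11 rho(1)] = [-0.0436 - (-0.3529)(-0.3529)] / [1 - (-0.3529)(-0.3529)]
         = -0.16813841 / 0.87546159 = -0.192057.
  Update: phi_21 = phi_11 - phi_22 phi_11 = -0.3529 - (-0.192057)(-0.3529) = -0.420677.
Step k = 3:
  phi_33 = [rho(3) - phi_21 rho(2) - phi_22 rho(1)] / [1 - phi_21 rho(1) - phi_22 rho(2)]
    numerator   = -0.0378 - (-0.420677)(-0.0436) - (-0.192057)(-0.3529) = -0.12391838
    denominator = 1 - (-0.420677)(-0.3529) - (-0.192057)(-0.0436) = 0.84316945
  phi_33 = -0.12391838 / 0.84316945 = -0.147.
Therefore phi_{33} = -0.1470.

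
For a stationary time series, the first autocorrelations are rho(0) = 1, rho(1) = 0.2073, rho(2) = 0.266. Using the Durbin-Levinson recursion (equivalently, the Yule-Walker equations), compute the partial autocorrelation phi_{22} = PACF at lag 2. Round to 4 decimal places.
\phi_{22} = 0.2330

The PACF at lag k is phi_{kk}, the last component of the solution
to the Yule-Walker system G_k phi = r_k where
  (G_k)_{ij} = rho(|i - j|), (r_k)_i = rho(i), i,j = 1..k.
Equivalently, Durbin-Levinson gives phi_{kk} iteratively:
  phi_{11} = rho(1)
  phi_{kk} = [rho(k) - sum_{j=1..k-1} phi_{k-1,j} rho(k-j)]
            / [1 - sum_{j=1..k-1} phi_{k-1,j} rho(j)],
  phi_{k,j} = phi_{k-1,j} - phi_{kk} phi_{k-1,k-j},  j = 1..k-1.
Step k = 1:
  phi_11 = rho(1) = 0.2073.
Step k = 2:
  phi_22 = [rho(2) - phi_11 rho(1)] / [1 - phi_11 rho(1)] = [0.266 - (0.2073)(0.2073)] / [1 - (0.2073)(0.2073)]
         = 0.22302671 / 0.95702671 = 0.233.
Therefore phi_{22} = 0.2330.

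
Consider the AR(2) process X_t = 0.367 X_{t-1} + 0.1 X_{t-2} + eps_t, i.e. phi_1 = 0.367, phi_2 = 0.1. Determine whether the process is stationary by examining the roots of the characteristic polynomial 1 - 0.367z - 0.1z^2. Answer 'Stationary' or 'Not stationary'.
\text{Stationary}

The AR(p) characteristic polynomial is P(z) = 1 - 0.367z - 0.1z^2.
Stationarity requires all roots to lie outside the unit circle, i.e. |z| > 1 for every root.
Set 1 + (-0.367) z + (-0.1) z^2 = 0, i.e. a z^2 + b z + c = 0 with a = -0.1, b = -0.367, c = 1.
Discriminant D = b^2 - 4ac = (-0.367)^2 - 4*(-0.1)*1 = 0.134689 - (-0.4) = 0.534689.
D >= 0, so the roots are real: z = (-b +/- sqrt(D)) / (2a) = (0.367 +/- 0.731224) / (-0.2).
  z_1 = (0.367 + 0.731224) / (-0.2) = -5.4911,   |z_1| = 5.4911.
  z_2 = (0.367 - 0.731224) / (-0.2) = 1.8211,   |z_2| = 1.8211.
Moduli of all roots: 5.4911, 1.8211.
All moduli strictly greater than 1? Yes.
Verdict: Stationary.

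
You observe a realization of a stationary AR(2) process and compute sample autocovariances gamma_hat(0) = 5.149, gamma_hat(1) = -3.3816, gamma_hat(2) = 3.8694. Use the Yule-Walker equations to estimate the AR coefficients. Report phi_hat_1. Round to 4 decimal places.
\hat\phi_{1} = -0.2870

The Yule-Walker equations for an AR(p) process read, in matrix form,
  Gamma_p phi = r_p,   with   (Gamma_p)_{ij} = gamma(|i - j|),
                       (r_p)_i = gamma(i),   i,j = 1..p.
Substitute the sample gammas (Toeplitz matrix and right-hand side of size 2):
  Gamma_p = [[5.149, -3.3816], [-3.3816, 5.149]]
  r_p     = [-3.3816, 3.8694]
Written out:
  5.149 phi_1 - 3.3816 phi_2 = -3.3816
  -3.3816 phi_1 + 5.149 phi_2 = 3.8694
Solve by Cramer's rule:
  det = gamma(0)^2 - gamma(1)^2 = (5.149)^2 - (-3.3816)^2 = 26.512201 - 11.43521856 = 15.07698244
  phi_hat_1 = [gamma(1) gamma(0) - gamma(1) gamma(2)] / det = [(-3.3816)(5.149) - (-3.3816)(3.8694)] / 15.07698244 = -4.32709536 / 15.07698244 = -0.287
  phi_hat_2 = [gamma(0) gamma(2) - gamma(1)^2] / det = [(5.149)(3.8694) - (-3.3816)^2] / 15.07698244 = 8.48832204 / 15.07698244 = 0.563
So phi_hat = [-0.2870, 0.5630].
Therefore phi_hat_1 = -0.2870.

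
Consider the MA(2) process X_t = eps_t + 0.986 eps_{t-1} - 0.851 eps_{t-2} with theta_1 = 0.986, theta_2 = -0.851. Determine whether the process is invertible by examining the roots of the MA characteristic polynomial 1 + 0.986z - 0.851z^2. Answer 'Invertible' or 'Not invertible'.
\text{Not invertible}

The MA(q) characteristic polynomial is P(z) = 1 + 0.986z - 0.851z^2.
Invertibility requires all roots to lie outside the unit circle, i.e. |z| > 1 for every root.
Set 1 + (0.986) z + (-0.851) z^2 = 0, i.e. a z^2 + b z + c = 0 with a = -0.851, b = 0.986, c = 1.
Discriminant D = b^2 - 4ac = (0.986)^2 - 4*(-0.851)*1 = 0.972196 - (-3.404) = 4.376196.
D >= 0, so the roots are real: z = (-b +/- sqrt(D)) / (2a) = (-0.986 +/- 2.091936) / (-1.702).
  z_1 = (-0.986 + 2.091936) / (-1.702) = -0.6498,   |z_1| = 0.6498.
  z_2 = (-0.986 - 2.091936) / (-1.702) = 1.8084,   |z_2| = 1.8084.
Moduli of all roots: 0.6498, 1.8084.
All moduli strictly greater than 1? No.
Verdict: Not invertible.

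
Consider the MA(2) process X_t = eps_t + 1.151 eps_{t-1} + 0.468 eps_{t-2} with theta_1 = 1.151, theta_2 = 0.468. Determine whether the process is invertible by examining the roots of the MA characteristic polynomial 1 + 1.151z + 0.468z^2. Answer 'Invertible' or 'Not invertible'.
\text{Invertible}

The MA(q) characteristic polynomial is P(z) = 1 + 1.151z + 0.468z^2.
Invertibility requires all roots to lie outside the unit circle, i.e. |z| > 1 for every root.
Set 1 + (1.151) z + (0.468) z^2 = 0, i.e. a z^2 + b z + c = 0 with a = 0.468, b = 1.151, c = 1.
Discriminant D = b^2 - 4ac = (1.151)^2 - 4*(0.468)*1 = 1.324801 - (1.872) = -0.547199.
D < 0, so the roots are the complex-conjugate pair z = (-b +/- i sqrt(-D)) / (2a) = -1.2297 +/- 0.7903i.
For a conjugate pair |z|^2 = z * conj(z) = (product of roots) = c/a = 1/(0.468) = 2.136752, so |z| = sqrt(2.136752) = 1.4618 for both roots.
Moduli of all roots: 1.4618, 1.4618.
All moduli strictly greater than 1? Yes.
Verdict: Invertible.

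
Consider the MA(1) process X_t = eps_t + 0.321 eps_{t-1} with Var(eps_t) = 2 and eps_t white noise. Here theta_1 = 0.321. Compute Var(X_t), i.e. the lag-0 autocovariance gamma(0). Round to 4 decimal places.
\gamma(0) = 2.2061

For an MA(q) process X_t = eps_t + sum_i theta_i eps_{t-i} with
Var(eps_t) = sigma^2, the variance is
  gamma(0) = sigma^2 * (1 + sum_i theta_i^2).
  sum_i theta_i^2 = (0.321)^2 = 0.103041.
  gamma(0) = 2 * (1 + 0.103041) = 2 * 1.103041 = 2.206082, which rounds to 2.2061.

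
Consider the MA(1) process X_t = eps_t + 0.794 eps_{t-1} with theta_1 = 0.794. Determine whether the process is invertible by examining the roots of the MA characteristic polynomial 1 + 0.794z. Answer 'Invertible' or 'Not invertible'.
\text{Invertible}

The MA(q) characteristic polynomial is P(z) = 1 + 0.794z.
Invertibility requires all roots to lie outside the unit circle, i.e. |z| > 1 for every root.
This is linear in z: 1 + (0.794) z = 0  =>  z = -1/(0.794) = -1.259446,  |z| = 1.259446.
Moduli of all roots: 1.2594.
All moduli strictly greater than 1? Yes.
Verdict: Invertible.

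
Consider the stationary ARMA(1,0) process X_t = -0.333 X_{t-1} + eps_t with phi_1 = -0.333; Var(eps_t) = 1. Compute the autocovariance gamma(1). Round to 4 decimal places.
\gamma(1) = -0.3745

Multiply the model equation by X_{t-k} and take expectations. With theta_0 = psi_0 = 1 and psi_j the MA(infinity) weights, this gives
  gamma(k) - sum_i phi_i gamma(k-i) = c_k,
  c_k = sigma^2 * sum_{j=k..q} theta_j psi_{j-k}   (c_k = 0 for k > q),
using gamma(-m) = gamma(m).
Pure AR (q = 0): c_0 = sigma^2 = 1, c_k = 0 for k >= 1.
Equations for k = 0 and k = 1 (AR order 1):
  gamma(0) = phi_1 gamma(1) + c_0
  gamma(1) = phi_1 gamma(0) + c_1
Substituting the second into the first: gamma(0) (1 - phi_1^2) = c_0 + phi_1 c_1, so
  gamma(0) = c_0 / (1 - phi_1^2) = 1 / (1 - (-0.333)^2) = 1 / 0.889111 = 1.124719.
  gamma(1) = phi_1 gamma(0) = (-0.333)(1.124719) = -0.374531.
Therefore gamma(1) = -0.3745 (to 4 decimal places).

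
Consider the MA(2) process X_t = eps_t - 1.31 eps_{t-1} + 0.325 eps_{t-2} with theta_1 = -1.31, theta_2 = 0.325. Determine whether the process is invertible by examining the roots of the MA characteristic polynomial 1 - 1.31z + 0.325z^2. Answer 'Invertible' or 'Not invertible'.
\text{Invertible}

The MA(q) characteristic polynomial is P(z) = 1 - 1.31z + 0.325z^2.
Invertibility requires all roots to lie outside the unit circle, i.e. |z| > 1 for every root.
Set 1 + (-1.31) z + (0.325) z^2 = 0, i.e. a z^2 + b z + c = 0 with a = 0.325, b = -1.31, c = 1.
Discriminant D = b^2 - 4ac = (-1.31)^2 - 4*(0.325)*1 = 1.7161 - (1.3) = 0.4161.
D >= 0, so the roots are real: z = (-b +/- sqrt(D)) / (2a) = (1.31 +/- 0.645058) / (0.65).
  z_1 = (1.31 + 0.645058) / (0.65) = 3.0078,   |z_1| = 3.0078.
  z_2 = (1.31 - 0.645058) / (0.65) = 1.023,   |z_2| = 1.023.
Moduli of all roots: 3.0078, 1.0230.
All moduli strictly greater than 1? Yes.
Verdict: Invertible.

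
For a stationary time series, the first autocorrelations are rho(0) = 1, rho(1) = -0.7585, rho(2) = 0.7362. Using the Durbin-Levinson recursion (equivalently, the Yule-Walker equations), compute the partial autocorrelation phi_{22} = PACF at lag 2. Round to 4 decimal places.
\phi_{22} = 0.3788

The PACF at lag k is phi_{kk}, the last component of the solution
to the Yule-Walker system G_k phi = r_k where
  (G_k)_{ij} = rho(|i - j|), (r_k)_i = rho(i), i,j = 1..k.
Equivalently, Durbin-Levinson gives phi_{kk} iteratively:
  phi_{11} = rho(1)
  phi_{kk} = [rho(k) - sum_{j=1..k-1} phi_{k-1,j} rho(k-j)]
            / [1 - sum_{j=1..k-1} phi_{k-1,j} rho(j)],
  phi_{k,j} = phi_{k-1,j} - phi_{kk} phi_{k-1,k-j},  j = 1..k-1.
Step k = 1:
  phi_11 = rho(1) = -0.7585.
Step k = 2:
  phi_22 = [rho(2) - phi_11 rho(1)] / [1 - phi_11 rho(1)] = [0.7362 - (-0.7585)(-0.7585)] / [1 - (-0.7585)(-0.7585)]
         = 0.16087775 / 0.42467775 = 0.3788.
Therefore phi_{22} = 0.3788.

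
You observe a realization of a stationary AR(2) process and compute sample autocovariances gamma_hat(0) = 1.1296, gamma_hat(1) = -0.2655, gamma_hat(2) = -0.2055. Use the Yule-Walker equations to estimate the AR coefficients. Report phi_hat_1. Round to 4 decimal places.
\hat\phi_{1} = -0.2940

The Yule-Walker equations for an AR(p) process read, in matrix form,
  Gamma_p phi = r_p,   with   (Gamma_p)_{ij} = gamma(|i - j|),
                       (r_p)_i = gamma(i),   i,j = 1..p.
Substitute the sample gammas (Toeplitz matrix and right-hand side of size 2):
  Gamma_p = [[1.1296, -0.2655], [-0.2655, 1.1296]]
  r_p     = [-0.2655, -0.2055]
Written out:
  1.1296 phi_1 - 0.2655 phi_2 = -0.2655
  -0.2655 phi_1 + 1.1296 phi_2 = -0.2055
Solve by Cramer's rule:
  det = gamma(0)^2 - gamma(1)^2 = (1.1296)^2 - (-0.2655)^2 = 1.27599616 - 0.07049025 = 1.20550591
  phi_hat_1 = [gamma(1) gamma(0) - gamma(1) gamma(2)] / det = [(-0.2655)(1.1296) - (-0.2655)(-0.2055)] / 1.20550591 = -0.35446905 / 1.20550591 = -0.294
  phi_hat_2 = [gamma(0) gamma(2) - gamma(1)^2] / det = [(1.1296)(-0.2055) - (-0.2655)^2] / 1.20550591 = -0.30262305 / 1.20550591 = -0.251
So phi_hat = [-0.2940, -0.2510].
Therefore phi_hat_1 = -0.2940.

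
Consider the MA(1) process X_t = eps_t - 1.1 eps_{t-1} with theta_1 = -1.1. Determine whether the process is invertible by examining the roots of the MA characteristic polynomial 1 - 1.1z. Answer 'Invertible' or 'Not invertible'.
\text{Not invertible}

The MA(q) characteristic polynomial is P(z) = 1 - 1.1z.
Invertibility requires all roots to lie outside the unit circle, i.e. |z| > 1 for every root.
This is linear in z: 1 + (-1.1) z = 0  =>  z = -1/(-1.1) = 0.909091,  |z| = 0.909091.
Moduli of all roots: 0.9091.
All moduli strictly greater than 1? No.
Verdict: Not invertible.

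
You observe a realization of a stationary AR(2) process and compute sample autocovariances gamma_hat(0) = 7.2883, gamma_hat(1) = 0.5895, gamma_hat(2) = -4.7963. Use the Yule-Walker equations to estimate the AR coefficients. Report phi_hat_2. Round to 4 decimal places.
\hat\phi_{2} = -0.6690

The Yule-Walker equations for an AR(p) process read, in matrix form,
  Gamma_p phi = r_p,   with   (Gamma_p)_{ij} = gamma(|i - j|),
                       (r_p)_i = gamma(i),   i,j = 1..p.
Substitute the sample gammas (Toeplitz matrix and right-hand side of size 2):
  Gamma_p = [[7.2883, 0.5895], [0.5895, 7.2883]]
  r_p     = [0.5895, -4.7963]
Written out:
  7.2883 phi_1 + 0.5895 phi_2 = 0.5895
  0.5895 phi_1 + 7.2883 phi_2 = -4.7963
Solve by Cramer's rule:
  det = gamma(0)^2 - gamma(1)^2 = (7.2883)^2 - (0.5895)^2 = 53.11931689 - 0.34751025 = 52.77180664
  phi_hat_1 = [gamma(1) gamma(0) - gamma(1) gamma(2)] / det = [(0.5895)(7.2883) - (0.5895)(-4.7963)] / 52.77180664 = 7.1238717 / 52.77180664 = 0.135
  phi_hat_2 = [gamma(0) gamma(2) - gamma(1)^2] / det = [(7.2883)(-4.7963) - (0.5895)^2] / 52.77180664 = -35.30438354 / 52.77180664 = -0.669
So phi_hat = [0.1350, -0.6690].
Therefore phi_hat_2 = -0.6690.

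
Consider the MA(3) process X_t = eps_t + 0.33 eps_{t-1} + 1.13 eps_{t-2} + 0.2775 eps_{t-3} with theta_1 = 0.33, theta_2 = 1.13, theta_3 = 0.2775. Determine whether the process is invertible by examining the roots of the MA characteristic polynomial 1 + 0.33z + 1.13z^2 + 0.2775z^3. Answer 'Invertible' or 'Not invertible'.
\text{Not invertible}

The MA(q) characteristic polynomial is P(z) = 1 + 0.33z + 1.13z^2 + 0.2775z^3.
Invertibility requires all roots to lie outside the unit circle, i.e. |z| > 1 for every root.
Degree 3: look for a simple real root z0 first, then factor out (1 - z/z0) and solve the remaining quadratic.
Testing z0 = -4: P(-4) = 1 + (0.33)(-4) + (1.13)(-4)^2 + (0.2775)(-4)^3
  = 1 + (-1.32) + (18.08) + (-17.76) = 0.  So z_0 = -4 is a root, |z_0| = 4.
Divide out the factor (1 + 0.25 z) = (1 - z/z0) (since 1/z0 = -0.25):
  P(z) = (1 + 0.25 z)(1 + (0.08) z + (1.11) z^2)
  [check: z-coef 0.08 - (-0.25) = 0.33; z^2-coef 1.11 - (-0.25)(0.08) = 1.13; z^3-coef -(-0.25)(1.11) = 0.2775.]
Remaining roots from the quadratic factor 1 + (0.08) z + (1.11) z^2:
  Set 1 + (0.08) z + (1.11) z^2 = 0, i.e. a z^2 + b z + c = 0 with a = 1.11, b = 0.08, c = 1.
  Discriminant D = b^2 - 4ac = (0.08)^2 - 4*(1.11)*1 = 0.0064 - (4.44) = -4.4336.
  D < 0, so the roots are the complex-conjugate pair z = (-b +/- i sqrt(-D)) / (2a) = -0.036 +/- 0.9485i.
  For a conjugate pair |z|^2 = z * conj(z) = (product of roots) = c/a = 1/(1.11) = 0.900901, so |z| = sqrt(0.900901) = 0.9492 for both roots.
Moduli of all roots: 4.0000, 0.9492, 0.9492.
All moduli strictly greater than 1? No.
Verdict: Not invertible.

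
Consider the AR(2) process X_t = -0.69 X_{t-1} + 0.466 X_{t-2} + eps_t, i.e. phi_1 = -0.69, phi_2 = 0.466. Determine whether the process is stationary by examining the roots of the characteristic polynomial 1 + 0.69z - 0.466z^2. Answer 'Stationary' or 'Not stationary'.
\text{Not stationary}

The AR(p) characteristic polynomial is P(z) = 1 + 0.69z - 0.466z^2.
Stationarity requires all roots to lie outside the unit circle, i.e. |z| > 1 for every root.
Set 1 + (0.69) z + (-0.466) z^2 = 0, i.e. a z^2 + b z + c = 0 with a = -0.466, b = 0.69, c = 1.
Discriminant D = b^2 - 4ac = (0.69)^2 - 4*(-0.466)*1 = 0.4761 - (-1.864) = 2.3401.
D >= 0, so the roots are real: z = (-b +/- sqrt(D)) / (2a) = (-0.69 +/- 1.529739) / (-0.932).
  z_1 = (-0.69 + 1.529739) / (-0.932) = -0.901,   |z_1| = 0.901.
  z_2 = (-0.69 - 1.529739) / (-0.932) = 2.3817,   |z_2| = 2.3817.
Moduli of all roots: 0.9010, 2.3817.
All moduli strictly greater than 1? No.
Verdict: Not stationary.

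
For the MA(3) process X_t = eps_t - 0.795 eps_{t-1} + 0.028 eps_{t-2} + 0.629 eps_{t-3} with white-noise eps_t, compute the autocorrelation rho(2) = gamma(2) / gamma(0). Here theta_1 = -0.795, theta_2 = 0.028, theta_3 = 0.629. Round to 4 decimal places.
\rho(2) = -0.2327

For an MA(q) process with theta_0 = 1, the autocovariance is
  gamma(k) = sigma^2 * sum_{i=0..q-k} theta_i * theta_{i+k},
and rho(k) = gamma(k) / gamma(0). Sigma^2 cancels.
  numerator   = (1)*(0.028) + (-0.795)*(0.629) = -0.472055.
  denominator = (1)^2 + (-0.795)^2 + (0.028)^2 + (0.629)^2 = 2.02845.
  rho(2) = -0.472055 / 2.02845 = -0.2327.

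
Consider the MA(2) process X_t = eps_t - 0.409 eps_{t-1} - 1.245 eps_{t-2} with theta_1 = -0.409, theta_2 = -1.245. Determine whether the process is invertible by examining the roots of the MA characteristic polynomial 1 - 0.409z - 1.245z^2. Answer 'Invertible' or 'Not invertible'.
\text{Not invertible}

The MA(q) characteristic polynomial is P(z) = 1 - 0.409z - 1.245z^2.
Invertibility requires all roots to lie outside the unit circle, i.e. |z| > 1 for every root.
Set 1 + (-0.409) z + (-1.245) z^2 = 0, i.e. a z^2 + b z + c = 0 with a = -1.245, b = -0.409, c = 1.
Discriminant D = b^2 - 4ac = (-0.409)^2 - 4*(-1.245)*1 = 0.167281 - (-4.98) = 5.147281.
D >= 0, so the roots are real: z = (-b +/- sqrt(D)) / (2a) = (0.409 +/- 2.268762) / (-2.49).
  z_1 = (0.409 + 2.268762) / (-2.49) = -1.0754,   |z_1| = 1.0754.
  z_2 = (0.409 - 2.268762) / (-2.49) = 0.7469,   |z_2| = 0.7469.
Moduli of all roots: 1.0754, 0.7469.
All moduli strictly greater than 1? No.
Verdict: Not invertible.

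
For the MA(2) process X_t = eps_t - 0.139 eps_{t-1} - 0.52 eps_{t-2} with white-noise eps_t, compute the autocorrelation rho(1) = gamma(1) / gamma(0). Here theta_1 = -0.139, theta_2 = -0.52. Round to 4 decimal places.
\rho(1) = -0.0517

For an MA(q) process with theta_0 = 1, the autocovariance is
  gamma(k) = sigma^2 * sum_{i=0..q-k} theta_i * theta_{i+k},
and rho(k) = gamma(k) / gamma(0). Sigma^2 cancels.
  numerator   = (1)*(-0.139) + (-0.139)*(-0.52) = -0.06672.
  denominator = (1)^2 + (-0.139)^2 + (-0.52)^2 = 1.289721.
  rho(1) = -0.06672 / 1.289721 = -0.0517.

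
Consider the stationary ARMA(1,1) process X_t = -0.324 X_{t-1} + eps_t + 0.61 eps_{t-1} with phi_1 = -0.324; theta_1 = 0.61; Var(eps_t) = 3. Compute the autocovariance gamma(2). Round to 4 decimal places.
\gamma(2) = -0.2492

Multiply the model equation by X_{t-k} and take expectations. With theta_0 = psi_0 = 1 and psi_j the MA(infinity) weights, this gives
  gamma(k) - sum_i phi_i gamma(k-i) = c_k,
  c_k = sigma^2 * sum_{j=k..q} theta_j psi_{j-k}   (c_k = 0 for k > q),
using gamma(-m) = gamma(m).
psi-weights needed (psi_j = theta_j + sum_i phi_i psi_{j-i}):
  psi_1 = theta_1 + phi_1 = 0.61 + (-0.324) = 0.286
Right-hand sides:
  c_0 = sigma^2 (1 + theta_1 psi_1) = 3 * (1 + (0.61)(0.286)) = 3 * 1.17446 = 3.52338
  c_1 = sigma^2 theta_1 = 3 * (0.61) = 1.83
  c_2 = 0
Equations for k = 0 and k = 1 (AR order 1):
  gamma(0) = phi_1 gamma(1) + c_0
  gamma(1) = phi_1 gamma(0) + c_1
Substituting the second into the first: gamma(0) (1 - phi_1^2) = c_0 + phi_1 c_1, so
  gamma(0) = (c_0 + phi_1 c_1) / (1 - phi_1^2) = (3.52338 + (-0.324)(1.83)) / (1 - (-0.324)^2) = 2.93046 / 0.895024 = 3.274169.
  gamma(1) = phi_1 gamma(0) + c_1 = (-0.324)(3.274169) + (1.83) = 0.769169.
For k = 2 (> q): gamma(2) = phi_1 gamma(1) = (-0.324)(0.769169) = -0.249211.
Therefore gamma(2) = -0.2492 (to 4 decimal places).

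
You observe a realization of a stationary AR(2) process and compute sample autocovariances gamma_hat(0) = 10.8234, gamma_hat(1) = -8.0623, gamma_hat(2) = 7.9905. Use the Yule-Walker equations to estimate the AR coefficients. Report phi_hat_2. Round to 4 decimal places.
\hat\phi_{2} = 0.4120

The Yule-Walker equations for an AR(p) process read, in matrix form,
  Gamma_p phi = r_p,   with   (Gamma_p)_{ij} = gamma(|i - j|),
                       (r_p)_i = gamma(i),   i,j = 1..p.
Substitute the sample gammas (Toeplitz matrix and right-hand side of size 2):
  Gamma_p = [[10.8234, -8.0623], [-8.0623, 10.8234]]
  r_p     = [-8.0623, 7.9905]
Written out:
  10.8234 phi_1 - 8.0623 phi_2 = -8.0623
  -8.0623 phi_1 + 10.8234 phi_2 = 7.9905
Solve by Cramer's rule:
  det = gamma(0)^2 - gamma(1)^2 = (10.8234)^2 - (-8.0623)^2 = 117.14598756 - 65.00068129 = 52.14530627
  phi_hat_1 = [gamma(1) gamma(0) - gamma(1) gamma(2)] / det = [(-8.0623)(10.8234) - (-8.0623)(7.9905)] / 52.14530627 = -22.83968967 / 52.14530627 = -0.438
  phi_hat_2 = [gamma(0) gamma(2) - gamma(1)^2] / det = [(10.8234)(7.9905) - (-8.0623)^2] / 52.14530627 = 21.48369641 / 52.14530627 = 0.412
So phi_hat = [-0.4380, 0.4120].
Therefore phi_hat_2 = 0.4120.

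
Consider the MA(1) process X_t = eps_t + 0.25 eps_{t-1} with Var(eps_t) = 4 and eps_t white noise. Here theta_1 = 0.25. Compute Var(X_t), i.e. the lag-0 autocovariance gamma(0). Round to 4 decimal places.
\gamma(0) = 4.2500

For an MA(q) process X_t = eps_t + sum_i theta_i eps_{t-i} with
Var(eps_t) = sigma^2, the variance is
  gamma(0) = sigma^2 * (1 + sum_i theta_i^2).
  sum_i theta_i^2 = (0.25)^2 = 0.0625.
  gamma(0) = 4 * (1 + 0.0625) = 4 * 1.0625 = 4.25, which rounds to 4.2500.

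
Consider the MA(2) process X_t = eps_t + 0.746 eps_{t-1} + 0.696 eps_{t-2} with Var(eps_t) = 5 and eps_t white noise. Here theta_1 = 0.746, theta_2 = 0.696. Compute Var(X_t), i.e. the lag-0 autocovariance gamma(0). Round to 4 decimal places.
\gamma(0) = 10.2047

For an MA(q) process X_t = eps_t + sum_i theta_i eps_{t-i} with
Var(eps_t) = sigma^2, the variance is
  gamma(0) = sigma^2 * (1 + sum_i theta_i^2).
  sum_i theta_i^2 = (0.746)^2 + (0.696)^2 = 0.556516 + 0.484416 = 1.040932.
  gamma(0) = 5 * (1 + 1.040932) = 5 * 2.040932 = 10.20466, which rounds to 10.2047.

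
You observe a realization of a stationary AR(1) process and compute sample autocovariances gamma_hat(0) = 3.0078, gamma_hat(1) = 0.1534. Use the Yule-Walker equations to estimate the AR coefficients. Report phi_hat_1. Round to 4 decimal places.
\hat\phi_{1} = 0.0510

The Yule-Walker equations for an AR(p) process read, in matrix form,
  Gamma_p phi = r_p,   with   (Gamma_p)_{ij} = gamma(|i - j|),
                       (r_p)_i = gamma(i),   i,j = 1..p.
Substitute the sample gammas (Toeplitz matrix and right-hand side of size 1):
  Gamma_p = [[3.0078]]
  r_p     = [0.1534]
With p = 1 this is the single equation gamma(0) phi_1 = gamma(1):
  phi_hat_1 = gamma(1) / gamma(0) = 0.1534 / 3.0078 = 0.0510.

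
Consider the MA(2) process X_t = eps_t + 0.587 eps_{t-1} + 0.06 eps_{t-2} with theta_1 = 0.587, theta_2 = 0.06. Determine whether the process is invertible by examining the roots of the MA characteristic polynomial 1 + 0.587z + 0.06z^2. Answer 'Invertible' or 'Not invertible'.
\text{Invertible}

The MA(q) characteristic polynomial is P(z) = 1 + 0.587z + 0.06z^2.
Invertibility requires all roots to lie outside the unit circle, i.e. |z| > 1 for every root.
Set 1 + (0.587) z + (0.06) z^2 = 0, i.e. a z^2 + b z + c = 0 with a = 0.06, b = 0.587, c = 1.
Discriminant D = b^2 - 4ac = (0.587)^2 - 4*(0.06)*1 = 0.344569 - (0.24) = 0.104569.
D >= 0, so the roots are real: z = (-b +/- sqrt(D)) / (2a) = (-0.587 +/- 0.323371) / (0.12).
  z_1 = (-0.587 + 0.323371) / (0.12) = -2.1969,   |z_1| = 2.1969.
  z_2 = (-0.587 - 0.323371) / (0.12) = -7.5864,   |z_2| = 7.5864.
Moduli of all roots: 2.1969, 7.5864.
All moduli strictly greater than 1? Yes.
Verdict: Invertible.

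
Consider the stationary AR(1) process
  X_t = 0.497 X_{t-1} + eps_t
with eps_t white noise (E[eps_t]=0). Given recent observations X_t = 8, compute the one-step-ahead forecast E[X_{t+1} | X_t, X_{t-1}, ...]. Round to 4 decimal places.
E[X_{t+1} \mid \mathcal F_t] = 3.9760

For an AR(p) model X_t = c + sum_i phi_i X_{t-i} + eps_t, the
one-step-ahead conditional mean is
  E[X_{t+1} | X_t, ...] = c + sum_i phi_i X_{t+1-i}.
Substitute known values:
  E[X_{t+1} | ...] = (0.497) * (8)
                   = 3.9760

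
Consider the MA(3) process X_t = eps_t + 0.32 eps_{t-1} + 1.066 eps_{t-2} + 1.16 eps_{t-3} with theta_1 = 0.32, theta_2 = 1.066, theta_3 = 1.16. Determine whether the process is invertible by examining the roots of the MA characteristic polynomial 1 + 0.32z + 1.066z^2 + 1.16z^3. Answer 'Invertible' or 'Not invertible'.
\text{Not invertible}

The MA(q) characteristic polynomial is P(z) = 1 + 0.32z + 1.066z^2 + 1.16z^3.
Invertibility requires all roots to lie outside the unit circle, i.e. |z| > 1 for every root.
Degree 3: look for a simple real root z0 first, then factor out (1 - z/z0) and solve the remaining quadratic.
Testing z0 = -1.25: P(-1.25) = 1 + (0.32)(-1.25) + (1.066)(-1.25)^2 + (1.16)(-1.25)^3
  = 1 + (-0.4) + (1.665625) + (-2.265625) = 0.  So z_0 = -1.25 is a root, |z_0| = 1.25.
Divide out the factor (1 + 0.8 z) = (1 - z/z0) (since 1/z0 = -0.8):
  P(z) = (1 + 0.8 z)(1 + (-0.48) z + (1.45) z^2)
  [check: z-coef -0.48 - (-0.8) = 0.32; z^2-coef 1.45 - (-0.8)(-0.48) = 1.066; z^3-coef -(-0.8)(1.45) = 1.16.]
Remaining roots from the quadratic factor 1 + (-0.48) z + (1.45) z^2:
  Set 1 + (-0.48) z + (1.45) z^2 = 0, i.e. a z^2 + b z + c = 0 with a = 1.45, b = -0.48, c = 1.
  Discriminant D = b^2 - 4ac = (-0.48)^2 - 4*(1.45)*1 = 0.2304 - (5.8) = -5.5696.
  D < 0, so the roots are the complex-conjugate pair z = (-b +/- i sqrt(-D)) / (2a) = 0.1655 +/- 0.8138i.
  For a conjugate pair |z|^2 = z * conj(z) = (product of roots) = c/a = 1/(1.45) = 0.689655, so |z| = sqrt(0.689655) = 0.8305 for both roots.
Moduli of all roots: 1.2500, 0.8305, 0.8305.
All moduli strictly greater than 1? No.
Verdict: Not invertible.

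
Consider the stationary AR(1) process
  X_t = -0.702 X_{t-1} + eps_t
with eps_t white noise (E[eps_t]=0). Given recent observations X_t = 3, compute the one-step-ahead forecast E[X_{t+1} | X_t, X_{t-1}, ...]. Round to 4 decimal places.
E[X_{t+1} \mid \mathcal F_t] = -2.1060

For an AR(p) model X_t = c + sum_i phi_i X_{t-i} + eps_t, the
one-step-ahead conditional mean is
  E[X_{t+1} | X_t, ...] = c + sum_i phi_i X_{t+1-i}.
Substitute known values:
  E[X_{t+1} | ...] = (-0.702) * (3)
                   = -2.1060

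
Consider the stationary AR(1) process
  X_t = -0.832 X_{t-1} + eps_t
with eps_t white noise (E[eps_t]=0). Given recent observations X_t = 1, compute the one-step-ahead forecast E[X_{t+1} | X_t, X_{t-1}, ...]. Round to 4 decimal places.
E[X_{t+1} \mid \mathcal F_t] = -0.8320

For an AR(p) model X_t = c + sum_i phi_i X_{t-i} + eps_t, the
one-step-ahead conditional mean is
  E[X_{t+1} | X_t, ...] = c + sum_i phi_i X_{t+1-i}.
Substitute known values:
  E[X_{t+1} | ...] = (-0.832) * (1)
                   = -0.8320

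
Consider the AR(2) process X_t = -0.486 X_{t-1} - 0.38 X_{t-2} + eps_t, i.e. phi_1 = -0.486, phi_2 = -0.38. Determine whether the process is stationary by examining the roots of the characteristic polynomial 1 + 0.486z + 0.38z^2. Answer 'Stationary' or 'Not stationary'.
\text{Stationary}

The AR(p) characteristic polynomial is P(z) = 1 + 0.486z + 0.38z^2.
Stationarity requires all roots to lie outside the unit circle, i.e. |z| > 1 for every root.
Set 1 + (0.486) z + (0.38) z^2 = 0, i.e. a z^2 + b z + c = 0 with a = 0.38, b = 0.486, c = 1.
Discriminant D = b^2 - 4ac = (0.486)^2 - 4*(0.38)*1 = 0.236196 - (1.52) = -1.283804.
D < 0, so the roots are the complex-conjugate pair z = (-b +/- i sqrt(-D)) / (2a) = -0.6395 +/- 1.4909i.
For a conjugate pair |z|^2 = z * conj(z) = (product of roots) = c/a = 1/(0.38) = 2.631579, so |z| = sqrt(2.631579) = 1.6222 for both roots.
Moduli of all roots: 1.6222, 1.6222.
All moduli strictly greater than 1? Yes.
Verdict: Stationary.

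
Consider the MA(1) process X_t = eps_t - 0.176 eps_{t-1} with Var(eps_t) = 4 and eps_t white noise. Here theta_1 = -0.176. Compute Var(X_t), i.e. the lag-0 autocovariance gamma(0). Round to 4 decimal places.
\gamma(0) = 4.1239

For an MA(q) process X_t = eps_t + sum_i theta_i eps_{t-i} with
Var(eps_t) = sigma^2, the variance is
  gamma(0) = sigma^2 * (1 + sum_i theta_i^2).
  sum_i theta_i^2 = (-0.176)^2 = 0.030976.
  gamma(0) = 4 * (1 + 0.030976) = 4 * 1.030976 = 4.123904, which rounds to 4.1239.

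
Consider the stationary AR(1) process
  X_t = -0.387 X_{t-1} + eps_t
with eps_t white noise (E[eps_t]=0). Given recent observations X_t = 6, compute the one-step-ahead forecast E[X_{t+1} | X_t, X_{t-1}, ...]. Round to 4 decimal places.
E[X_{t+1} \mid \mathcal F_t] = -2.3220

For an AR(p) model X_t = c + sum_i phi_i X_{t-i} + eps_t, the
one-step-ahead conditional mean is
  E[X_{t+1} | X_t, ...] = c + sum_i phi_i X_{t+1-i}.
Substitute known values:
  E[X_{t+1} | ...] = (-0.387) * (6)
                   = -2.3220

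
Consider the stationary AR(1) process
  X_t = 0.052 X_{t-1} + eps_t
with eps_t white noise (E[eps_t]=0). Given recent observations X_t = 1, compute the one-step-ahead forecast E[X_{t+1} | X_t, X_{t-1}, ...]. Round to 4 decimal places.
E[X_{t+1} \mid \mathcal F_t] = 0.0520

For an AR(p) model X_t = c + sum_i phi_i X_{t-i} + eps_t, the
one-step-ahead conditional mean is
  E[X_{t+1} | X_t, ...] = c + sum_i phi_i X_{t+1-i}.
Substitute known values:
  E[X_{t+1} | ...] = (0.052) * (1)
                   = 0.0520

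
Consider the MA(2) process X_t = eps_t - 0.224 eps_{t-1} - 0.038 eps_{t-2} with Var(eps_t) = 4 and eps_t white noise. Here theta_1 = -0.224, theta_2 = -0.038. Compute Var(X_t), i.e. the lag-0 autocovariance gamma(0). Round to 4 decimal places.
\gamma(0) = 4.2065

For an MA(q) process X_t = eps_t + sum_i theta_i eps_{t-i} with
Var(eps_t) = sigma^2, the variance is
  gamma(0) = sigma^2 * (1 + sum_i theta_i^2).
  sum_i theta_i^2 = (-0.224)^2 + (-0.038)^2 = 0.050176 + 0.001444 = 0.05162.
  gamma(0) = 4 * (1 + 0.05162) = 4 * 1.05162 = 4.20648, which rounds to 4.2065.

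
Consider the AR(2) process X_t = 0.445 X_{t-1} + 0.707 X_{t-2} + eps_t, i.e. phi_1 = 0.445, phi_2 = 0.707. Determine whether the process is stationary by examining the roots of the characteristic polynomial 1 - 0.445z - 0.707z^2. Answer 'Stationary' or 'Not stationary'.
\text{Not stationary}

The AR(p) characteristic polynomial is P(z) = 1 - 0.445z - 0.707z^2.
Stationarity requires all roots to lie outside the unit circle, i.e. |z| > 1 for every root.
Set 1 + (-0.445) z + (-0.707) z^2 = 0, i.e. a z^2 + b z + c = 0 with a = -0.707, b = -0.445, c = 1.
Discriminant D = b^2 - 4ac = (-0.445)^2 - 4*(-0.707)*1 = 0.198025 - (-2.828) = 3.026025.
D >= 0, so the roots are real: z = (-b +/- sqrt(D)) / (2a) = (0.445 +/- 1.739547) / (-1.414).
  z_1 = (0.445 + 1.739547) / (-1.414) = -1.5449,   |z_1| = 1.5449.
  z_2 = (0.445 - 1.739547) / (-1.414) = 0.9155,   |z_2| = 0.9155.
Moduli of all roots: 1.5449, 0.9155.
All moduli strictly greater than 1? No.
Verdict: Not stationary.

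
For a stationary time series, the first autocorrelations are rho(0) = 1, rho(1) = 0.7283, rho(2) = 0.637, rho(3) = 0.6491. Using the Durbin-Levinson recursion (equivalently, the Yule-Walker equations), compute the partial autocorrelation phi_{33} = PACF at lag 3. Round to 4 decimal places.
\phi_{33} = 0.2810

The PACF at lag k is phi_{kk}, the last component of the solution
to the Yule-Walker system G_k phi = r_k where
  (G_k)_{ij} = rho(|i - j|), (r_k)_i = rho(i), i,j = 1..k.
Equivalently, Durbin-Levinson gives phi_{kk} iteratively:
  phi_{11} = rho(1)
  phi_{kk} = [rho(k) - sum_{j=1..k-1} phi_{k-1,j} rho(k-j)]
            / [1 - sum_{j=1..k-1} phi_{k-1,j} rho(j)],
  phi_{k,j} = phi_{k-1,j} - phi_{kk} phi_{k-1,k-j},  j = 1..k-1.
Step k = 1:
  phi_11 = rho(1) = 0.7283.
Step k = 2:
  phi_22 = [rho(2) - phi_11 rho(1)] / [1 - phi_11 rho(1)] = [0.637 - (0.7283)(0.7283)] / [1 - (0.7283)(0.7283)]
         = 0.10657911 / 0.46957911 = 0.226967.
  Update: phi_21 = phi_11 - phi_22 phi_11 = 0.7283 - (0.226967)(0.7283) = 0.563.
Step k = 3:
  phi_33 = [rho(3) - phi_21 rho(2) - phi_22 rho(1)] / [1 - phi_21 rho(1) - phi_22 rho(2)]
    numerator   = 0.6491 - (0.563)(0.637) - (0.226967)(0.7283) = 0.12516889
    denominator = 1 - (0.563)(0.7283) - (0.226967)(0.637) = 0.44538914
  phi_33 = 0.12516889 / 0.44538914 = 0.281.
Therefore phi_{33} = 0.2810.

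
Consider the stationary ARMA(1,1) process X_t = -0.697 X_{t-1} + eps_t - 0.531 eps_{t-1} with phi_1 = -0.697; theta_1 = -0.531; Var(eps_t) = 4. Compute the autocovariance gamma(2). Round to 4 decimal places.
\gamma(2) = 9.1227

Multiply the model equation by X_{t-k} and take expectations. With theta_0 = psi_0 = 1 and psi_j the MA(infinity) weights, this gives
  gamma(k) - sum_i phi_i gamma(k-i) = c_k,
  c_k = sigma^2 * sum_{j=k..q} theta_j psi_{j-k}   (c_k = 0 for k > q),
using gamma(-m) = gamma(m).
psi-weights needed (psi_j = theta_j + sum_i phi_i psi_{j-i}):
  psi_1 = theta_1 + phi_1 = -0.531 + (-0.697) = -1.228
Right-hand sides:
  c_0 = sigma^2 (1 + theta_1 psi_1) = 4 * (1 + (-0.531)(-1.228)) = 4 * 1.652068 = 6.608272
  c_1 = sigma^2 theta_1 = 4 * (-0.531) = -2.124
  c_2 = 0
Equations for k = 0 and k = 1 (AR order 1):
  gamma(0) = phi_1 gamma(1) + c_0
  gamma(1) = phi_1 gamma(0) + c_1
Substituting the second into the first: gamma(0) (1 - phi_1^2) = c_0 + phi_1 c_1, so
  gamma(0) = (c_0 + phi_1 c_1) / (1 - phi_1^2) = (6.608272 + (-0.697)(-2.124)) / (1 - (-0.697)^2) = 8.0887 / 0.514191 = 15.730925.
  gamma(1) = phi_1 gamma(0) + c_1 = (-0.697)(15.730925) + (-2.124) = -13.088455.
For k = 2 (> q): gamma(2) = phi_1 gamma(1) = (-0.697)(-13.088455) = 9.122653.
Therefore gamma(2) = 9.1227 (to 4 decimal places).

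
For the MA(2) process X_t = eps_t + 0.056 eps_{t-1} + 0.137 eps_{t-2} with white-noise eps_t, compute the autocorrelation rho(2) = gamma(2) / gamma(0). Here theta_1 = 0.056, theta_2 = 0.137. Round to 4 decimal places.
\rho(2) = 0.1341

For an MA(q) process with theta_0 = 1, the autocovariance is
  gamma(k) = sigma^2 * sum_{i=0..q-k} theta_i * theta_{i+k},
and rho(k) = gamma(k) / gamma(0). Sigma^2 cancels.
  numerator   = (1)*(0.137) = 0.137.
  denominator = (1)^2 + (0.056)^2 + (0.137)^2 = 1.021905.
  rho(2) = 0.137 / 1.021905 = 0.1341.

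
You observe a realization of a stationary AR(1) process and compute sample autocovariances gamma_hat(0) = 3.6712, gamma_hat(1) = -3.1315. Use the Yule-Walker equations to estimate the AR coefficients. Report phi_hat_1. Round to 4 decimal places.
\hat\phi_{1} = -0.8530

The Yule-Walker equations for an AR(p) process read, in matrix form,
  Gamma_p phi = r_p,   with   (Gamma_p)_{ij} = gamma(|i - j|),
                       (r_p)_i = gamma(i),   i,j = 1..p.
Substitute the sample gammas (Toeplitz matrix and right-hand side of size 1):
  Gamma_p = [[3.6712]]
  r_p     = [-3.1315]
With p = 1 this is the single equation gamma(0) phi_1 = gamma(1):
  phi_hat_1 = gamma(1) / gamma(0) = -3.1315 / 3.6712 = -0.8530.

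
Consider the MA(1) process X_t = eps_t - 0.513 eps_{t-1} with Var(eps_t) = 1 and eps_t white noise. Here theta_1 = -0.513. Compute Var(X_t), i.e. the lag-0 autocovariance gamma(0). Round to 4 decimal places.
\gamma(0) = 1.2632

For an MA(q) process X_t = eps_t + sum_i theta_i eps_{t-i} with
Var(eps_t) = sigma^2, the variance is
  gamma(0) = sigma^2 * (1 + sum_i theta_i^2).
  sum_i theta_i^2 = (-0.513)^2 = 0.263169.
  gamma(0) = 1 * (1 + 0.263169) = 1 * 1.263169 = 1.263169, which rounds to 1.2632.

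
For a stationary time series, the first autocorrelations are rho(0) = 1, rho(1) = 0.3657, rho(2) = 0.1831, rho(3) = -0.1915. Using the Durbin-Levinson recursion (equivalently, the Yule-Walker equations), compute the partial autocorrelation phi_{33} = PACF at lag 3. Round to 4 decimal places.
\phi_{33} = -0.3190

The PACF at lag k is phi_{kk}, the last component of the solution
to the Yule-Walker system G_k phi = r_k where
  (G_k)_{ij} = rho(|i - j|), (r_k)_i = rho(i), i,j = 1..k.
Equivalently, Durbin-Levinson gives phi_{kk} iteratively:
  phi_{11} = rho(1)
  phi_{kk} = [rho(k) - sum_{j=1..k-1} phi_{k-1,j} rho(k-j)]
            / [1 - sum_{j=1..k-1} phi_{k-1,j} rho(j)],
  phi_{k,j} = phi_{k-1,j} - phi_{kk} phi_{k-1,k-j},  j = 1..k-1.
Step k = 1:
  phi_11 = rho(1) = 0.3657.
Step k = 2:
  phi_22 = [rho(2) - phi_11 rho(1)] / [1 - phi_11 rho(1)] = [0.1831 - (0.3657)(0.3657)] / [1 - (0.3657)(0.3657)]
         = 0.04936351 / 0.86626351 = 0.056984.
  Update: phi_21 = phi_11 - phi_22 phi_11 = 0.3657 - (0.056984)(0.3657) = 0.344861.
Step k = 3:
  phi_33 = [rho(3) - phi_21 rho(2) - phi_22 rho(1)] / [1 - phi_21 rho(1) - phi_22 rho(2)]
    numerator   = -0.1915 - (0.344861)(0.1831) - (0.056984)(0.3657) = -0.27548321
    denominator = 1 - (0.344861)(0.3657) - (0.056984)(0.1831) = 0.86345056
  phi_33 = -0.27548321 / 0.86345056 = -0.319.
Therefore phi_{33} = -0.3190.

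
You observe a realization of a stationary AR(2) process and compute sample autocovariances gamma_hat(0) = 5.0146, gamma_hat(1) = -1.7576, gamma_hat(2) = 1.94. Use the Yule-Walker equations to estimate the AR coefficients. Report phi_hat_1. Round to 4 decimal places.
\hat\phi_{1} = -0.2450

The Yule-Walker equations for an AR(p) process read, in matrix form,
  Gamma_p phi = r_p,   with   (Gamma_p)_{ij} = gamma(|i - j|),
                       (r_p)_i = gamma(i),   i,j = 1..p.
Substitute the sample gammas (Toeplitz matrix and right-hand side of size 2):
  Gamma_p = [[5.0146, -1.7576], [-1.7576, 5.0146]]
  r_p     = [-1.7576, 1.94]
Written out:
  5.0146 phi_1 - 1.7576 phi_2 = -1.7576
  -1.7576 phi_1 + 5.0146 phi_2 = 1.94
Solve by Cramer's rule:
  det = gamma(0)^2 - gamma(1)^2 = (5.0146)^2 - (-1.7576)^2 = 25.14621316 - 3.08915776 = 22.0570554
  phi_hat_1 = [gamma(1) gamma(0) - gamma(1) gamma(2)] / det = [(-1.7576)(5.0146) - (-1.7576)(1.94)] / 22.0570554 = -5.40391696 / 22.0570554 = -0.245
  phi_hat_2 = [gamma(0) gamma(2) - gamma(1)^2] / det = [(5.0146)(1.94) - (-1.7576)^2] / 22.0570554 = 6.63916624 / 22.0570554 = 0.301
So phi_hat = [-0.2450, 0.3010].
Therefore phi_hat_1 = -0.2450.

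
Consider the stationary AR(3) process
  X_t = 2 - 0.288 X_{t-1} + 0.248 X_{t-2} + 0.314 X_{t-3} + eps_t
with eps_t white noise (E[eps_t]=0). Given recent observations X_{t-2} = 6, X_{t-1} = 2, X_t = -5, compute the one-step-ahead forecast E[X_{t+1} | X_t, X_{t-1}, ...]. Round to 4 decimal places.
E[X_{t+1} \mid \mathcal F_t] = 5.8200

For an AR(p) model X_t = c + sum_i phi_i X_{t-i} + eps_t, the
one-step-ahead conditional mean is
  E[X_{t+1} | X_t, ...] = c + sum_i phi_i X_{t+1-i}.
Substitute known values:
  E[X_{t+1} | ...] = 2 + (-0.288) * (-5) + (0.248) * (2) + (0.314) * (6)
                   = 5.8200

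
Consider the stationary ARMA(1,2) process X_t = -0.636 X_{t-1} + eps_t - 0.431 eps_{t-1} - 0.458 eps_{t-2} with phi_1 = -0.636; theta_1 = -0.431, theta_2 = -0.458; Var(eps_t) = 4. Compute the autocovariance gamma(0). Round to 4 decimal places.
\gamma(0) = 8.8809

Multiply the model equation by X_{t-k} and take expectations. With theta_0 = psi_0 = 1 and psi_j the MA(infinity) weights, this gives
  gamma(k) - sum_i phi_i gamma(k-i) = c_k,
  c_k = sigma^2 * sum_{j=k..q} theta_j psi_{j-k}   (c_k = 0 for k > q),
using gamma(-m) = gamma(m).
psi-weights needed (psi_j = theta_j + sum_i phi_i psi_{j-i}):
  psi_1 = theta_1 + phi_1 = -0.431 + (-0.636) = -1.067
  psi_2 = theta_2 + phi_1 psi_1 = -0.458 + (-0.636)(-1.067) = 0.220612
Right-hand sides:
  c_0 = sigma^2 (1 + theta_1 psi_1 + theta_2 psi_2) = 4 * (1 + (-0.431)(-1.067) + (-0.458)(0.220612)) = 4 * 1.358837 = 5.435347
  c_1 = sigma^2 (theta_1 + theta_2 psi_1) = 4 * (-0.431 + (-0.458)(-1.067)) = 0.230744
  c_2 = sigma^2 theta_2 = 4 * (-0.458) = -1.832
Equations for k = 0 and k = 1 (AR order 1):
  gamma(0) = phi_1 gamma(1) + c_0
  gamma(1) = phi_1 gamma(0) + c_1
Substituting the second into the first: gamma(0) (1 - phi_1^2) = c_0 + phi_1 c_1, so
  gamma(0) = (c_0 + phi_1 c_1) / (1 - phi_1^2) = (5.435347 + (-0.636)(0.230744)) / (1 - (-0.636)^2) = 5.288594 / 0.595504 = 8.88087.
Therefore gamma(0) = 8.8809 (to 4 decimal places).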